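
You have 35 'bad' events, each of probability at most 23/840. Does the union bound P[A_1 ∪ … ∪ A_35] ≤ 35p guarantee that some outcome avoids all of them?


Union bound: P[∪_{i=1}^{35} A_i] ≤ Σ_i P[A_i] ≤ 35·p = 35·(23/840) = 23/24.
Numerically: 23/24 ≈ 0.958333.
Is 23/24 < 1? YES.
Since P[∪ A_i] ≤ 23/24 < 1, the complement has P[∩ A_i^c] ≥ 1 − 23/24 = 1/24 > 0, so some outcome avoids every A_i.

35·p = 23/24 ≈ 0.958333; existence CERTIFIED by the union bound.


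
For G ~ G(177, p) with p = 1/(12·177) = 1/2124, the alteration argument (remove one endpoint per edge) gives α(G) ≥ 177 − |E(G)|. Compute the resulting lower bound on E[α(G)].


E[|E(G)|] = C(177, 2)·p = 15576 · (1/2124) = 22/3.
E[α(G)] ≥ n − E[|E(G)|] = 177 − 22/3 = 509/3.
Numerically: ≈ 169.667.
(This is only a lower bound; the true E[α(G)] may be larger.)

E[α(G)] ≥ 509/3 ≈ 169.667.


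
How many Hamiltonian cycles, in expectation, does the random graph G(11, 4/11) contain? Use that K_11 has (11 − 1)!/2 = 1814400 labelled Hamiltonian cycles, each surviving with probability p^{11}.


K_11 has (11 − 1)!/2 = 1814400 labelled Hamiltonian cycles.
For each such Hamiltonian cycle H, let X_H = 1 if all 11 edges of H are present in G. Then P[X_H = 1] = p^{11} = (4/11)^{11} = 4194304/285311670611.
By linearity of expectation: E[X] = Σ_H E[X_H] = 1814400 · p^{11} = 1814400 · 4194304/285311670611 = 7610145177600/285311670611.
Numerically: E[X] ≈ 26.6731.

E[X] = 1814400 · (4/11)^{11} = 7610145177600/285311670611 ≈ 26.6731.


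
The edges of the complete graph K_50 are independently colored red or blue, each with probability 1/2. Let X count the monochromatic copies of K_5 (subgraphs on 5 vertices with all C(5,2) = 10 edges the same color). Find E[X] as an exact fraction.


Let X = Σ_S X_S over the C(50, 5) = 2118760 subsets S of size 5, where X_S = 1 if the K_5 on S is monochromatic.
For a fixed S, the K_5 on S has C(5, 2) = 10 edges. P[all 10 edges red] = (1/2)^10, and likewise for blue, so P[monochromatic] = 2·(1/2)^10 = 2^{1 − 10} = 1/512.
Summing: E[X] = C(50, 5) · 2^{1 − 10} = 2118760 · 1/512 = 264845/64.
Numerically: E[X] ≈ 4138.203125.

E[X] = C(50,5)·2^(1−C(5,2)) = 264845/64 ≈ 4138.203125.


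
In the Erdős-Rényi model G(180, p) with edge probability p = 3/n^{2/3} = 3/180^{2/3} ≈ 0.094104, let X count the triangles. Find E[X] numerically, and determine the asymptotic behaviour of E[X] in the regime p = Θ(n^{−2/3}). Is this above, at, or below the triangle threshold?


Number of potential triangles: C(180, 3) = 955860.
Each occurs with probability p³ ≈ (0.094104)³ ≈ 8.3333333e-04.
By linearity: E[X] = C(180, 3)·p³ ≈ 955860 · 8.3333333e-04 ≈ 796.55000.
Since α = 2/3 < 1, p = c/n^{2/3} ≫ 1/n is above the triangle threshold p ~ 1/n. Asymptotically E[X] ~ (c³/6)·n^{3(1−α)} = (3³/6)·n^{1} → ∞; triangles are abundant w.h.p.

E[X] ≈ 796.55000; in regime p = Θ(1/n^{2/3}) E[X] diverges (above the triangle threshold p ~ 1/n).


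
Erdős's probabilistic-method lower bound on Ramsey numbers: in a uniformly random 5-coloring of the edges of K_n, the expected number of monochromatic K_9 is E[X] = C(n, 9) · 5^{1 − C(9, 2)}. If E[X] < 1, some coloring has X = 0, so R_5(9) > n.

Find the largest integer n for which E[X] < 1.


We need C(n, 9) · 5^{1 − 36} < 1, i.e. C(n, 9) < 5^{36 − 1} = 2910383045673370361328125.
Check values of n near the boundary:
  n = 2166: C(2166, 9) = 2844037944203015677277940; 2844037944203015677277940 < 2910383045673370361328125? YES
  n = 2167: C(2167, 9) = 2855899084841489792706810; 2855899084841489792706810 < 2910383045673370361328125? YES
  n = 2168: C(2168, 9) = 2867804175977929537095120; 2867804175977929537095120 < 2910383045673370361328125? YES
  n = 2169: C(2169, 9) = 2879753360044504243499683; 2879753360044504243499683 < 2910383045673370361328125? YES
  n = 2170: C(2170, 9) = 2891746779868845075610510; 2891746779868845075610510 < 2910383045673370361328125? YES
  n = 2171: C(2171, 9) = 2903784578674959601827205; 2903784578674959601827205 < 2910383045673370361328125? YES
  n = 2172: C(2172, 9) = 2915866900084148060642020; 2915866900084148060642020 < 2910383045673370361328125? NO
  n = 2173: C(2173, 9) = 2927993888115921319674265; 2927993888115921319674265 < 2910383045673370361328125? NO
  n = 2174: C(2174, 9) = 2940165687188920530702934; 2940165687188920530702934 < 2910383045673370361328125? NO
The largest n with C(n, 9) < 2910383045673370361328125 is n = 2171 (where E[X] = 580756915734991920365441/582076609134674072265625 ≈ 0.9977328). Hence R_5(9) > 2171, i.e. R_5(9) ≥ 2172.

Largest n = 2171; hence R_5(9) > 2171.


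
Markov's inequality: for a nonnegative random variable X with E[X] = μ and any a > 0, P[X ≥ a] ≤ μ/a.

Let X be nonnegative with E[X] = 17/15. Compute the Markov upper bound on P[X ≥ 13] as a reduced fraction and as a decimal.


μ = E[X] = 17/15, a = 13.
Markov: P[X ≥ 13] ≤ μ/a = (17/15)/13 = 17/195.
Numerically: ≈ 0.087179.
(Since a = 13 > μ = 1.133333, the bound 17/195 is < 1 and informative.)

P[X ≥ 13] ≤ 17/195 ≈ 0.087179.


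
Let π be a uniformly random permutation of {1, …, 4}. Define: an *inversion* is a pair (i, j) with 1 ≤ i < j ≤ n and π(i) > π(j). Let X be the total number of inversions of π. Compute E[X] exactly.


Write X = Σ X_I over the C(4, 2) = 6 pairs i < j, with X_I the indicator of one inversion.
There are 6 indicators.
For each fixed pair i < j, the values π(i) and π(j) are two distinct elements of {1, …, 4} in uniformly random order; by symmetry P[π(i) > π(j)] = 1/2.
By linearity: E[X] = 6 · (1/2) = C(4, 2) · (1/2) = 6/2 = 3 ≈ 3.00000.

E[X] = 3 = 3.00000.


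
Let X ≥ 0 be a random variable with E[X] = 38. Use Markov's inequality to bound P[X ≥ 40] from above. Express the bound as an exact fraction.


μ = E[X] = 38, a = 40.
Markov: P[X ≥ 40] ≤ μ/a = (38)/40 = 19/20.
Numerically: ≈ 0.950000.
(Since a = 40 > μ = 38.000000, the bound 19/20 is < 1 and informative.)

P[X ≥ 40] ≤ 19/20 ≈ 0.950000.


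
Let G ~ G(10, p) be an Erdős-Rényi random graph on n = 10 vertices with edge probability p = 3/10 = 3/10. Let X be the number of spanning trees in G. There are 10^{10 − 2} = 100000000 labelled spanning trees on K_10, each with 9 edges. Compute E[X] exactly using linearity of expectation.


K_10 has 10^{10 − 2} = 100000000 labelled spanning trees.
For each such spanning tree H, let X_H = 1 if all 9 edges of H are present in G. Then P[X_H = 1] = p^{9} = (3/10)^{9} = 19683/1000000000.
Summing the indicators: E[X] = Σ_H E[X_H] = 100000000 · p^{9} = 100000000 · 19683/1000000000 = 19683/10.
Numerically: E[X] ≈ 1968.3.

E[X] = 100000000 · (3/10)^{9} = 19683/10 ≈ 1968.3.


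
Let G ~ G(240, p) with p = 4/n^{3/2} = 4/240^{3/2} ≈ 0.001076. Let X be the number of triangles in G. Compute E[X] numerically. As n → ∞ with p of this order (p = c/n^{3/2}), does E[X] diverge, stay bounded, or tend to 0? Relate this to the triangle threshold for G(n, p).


Number of potential triangles: C(240, 3) = 2275280.
Each occurs with probability p³ ≈ (0.001076)³ ≈ 1.245172e-09.
By linearity: E[X] = C(240, 3)·p³ ≈ 2275280 · 1.245172e-09 ≈ 0.0028.
Since α = 3/2 > 1, p = c/n^{3/2} = o(1/n) is below the triangle threshold p ~ 1/n. Asymptotically E[X] ~ (c³/6)·n^{3(1−α)} = (4³/6)·n^{-1.5} → 0, so by Markov's inequality G has no triangles w.h.p.

E[X] ≈ 0.0028; in regime p = Θ(1/n^{3/2}) E[X] tends to 0 (below the triangle threshold p ~ 1/n).


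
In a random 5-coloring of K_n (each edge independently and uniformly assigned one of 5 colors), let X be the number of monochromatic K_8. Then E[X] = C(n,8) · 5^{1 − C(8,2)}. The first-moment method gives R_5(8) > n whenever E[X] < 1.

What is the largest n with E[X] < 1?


We need C(n, 8) · 5^{1 − 28} < 1, i.e. C(n, 8) < 5^{28 − 1} = 7450580596923828125.
Check values of n near the boundary:
  n = 862: C(862, 8) = 7317951015318931845; 7317951015318931845 < 7450580596923828125? YES
  n = 863: C(863, 8) = 7386423071602617757; 7386423071602617757 < 7450580596923828125? YES
  n = 864: C(864, 8) = 7455455062926006708; 7455455062926006708 < 7450580596923828125? NO
The largest n with C(n, 8) < 7450580596923828125 is n = 863 (where E[X] = 7386423071602617757/7450580596923828125 ≈ 0.991). Hence R_5(8) > 863, i.e. R_5(8) ≥ 864.

Largest n = 863; hence R_5(8) > 863.


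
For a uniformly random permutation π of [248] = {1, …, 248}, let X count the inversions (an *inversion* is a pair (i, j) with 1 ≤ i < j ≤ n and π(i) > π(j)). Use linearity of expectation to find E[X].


Write X = Σ X_I over the C(248, 2) = 30628 pairs i < j, with X_I the indicator of one inversion.
There are 30628 indicators.
For each fixed pair i < j, the values π(i) and π(j) are two distinct elements of {1, …, 248} in uniformly random order; by symmetry P[π(i) > π(j)] = 1/2.
By linearity: E[X] = 30628 · (1/2) = C(248, 2) · (1/2) = 30628/2 = 15314 ≈ 15314.000.

E[X] = 15314 = 15314.000.


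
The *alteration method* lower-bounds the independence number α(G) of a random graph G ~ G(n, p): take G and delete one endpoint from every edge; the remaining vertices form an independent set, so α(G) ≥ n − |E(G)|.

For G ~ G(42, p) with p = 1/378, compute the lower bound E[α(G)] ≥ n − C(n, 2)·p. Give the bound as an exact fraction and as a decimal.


E[|E(G)|] = C(42, 2)·p = 861 · (1/378) = 41/18.
E[α(G)] ≥ n − E[|E(G)|] = 42 − 41/18 = 715/18.
Numerically: ≈ 39.722222.
(This is only a lower bound; the true E[α(G)] may be larger.)

E[α(G)] ≥ 715/18 ≈ 39.722222.


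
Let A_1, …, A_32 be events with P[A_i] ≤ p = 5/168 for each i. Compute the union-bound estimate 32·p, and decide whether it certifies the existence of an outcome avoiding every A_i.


Union bound: P[∪_{i=1}^{32} A_i] ≤ Σ_i P[A_i] ≤ 32·p = 32·(5/168) = 20/21.
Numerically: 20/21 ≈ 0.952.
Is 20/21 < 1? YES.
Since P[∪ A_i] ≤ 20/21 < 1, the complement has P[∩ A_i^c] ≥ 1 − 20/21 = 1/21 > 0, so some outcome avoids every A_i.

32·p = 20/21 ≈ 0.952; existence CERTIFIED by the union bound.


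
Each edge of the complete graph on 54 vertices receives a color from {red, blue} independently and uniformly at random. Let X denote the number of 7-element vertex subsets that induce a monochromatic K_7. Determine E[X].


Let X = Σ_S X_S over the C(54, 7) = 177100560 subsets S of size 7, where X_S = 1 if the K_7 on S is monochromatic.
For a fixed S, the K_7 on S has C(7, 2) = 21 edges. P[all 21 edges red] = (1/2)^21, and likewise for blue, so P[monochromatic] = 2·(1/2)^21 = 2^{1 − 21} = 1/1048576.
By linearity: E[X] = C(54, 7) · 2^{1 − 21} = 177100560 · 1/1048576 = 11068785/65536.
Numerically: E[X] ≈ 168.896255.

E[X] = C(54,7)·2^(1−C(7,2)) = 11068785/65536 ≈ 168.896255.


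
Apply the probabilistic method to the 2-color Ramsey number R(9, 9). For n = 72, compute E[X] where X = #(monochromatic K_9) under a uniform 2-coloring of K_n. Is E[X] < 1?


E[X] = C(72, 9) · 2^{1 − 36} = 85113005120 · 2^{−35} = 85113005120/34359738368.
As a reduced fraction: E[X] = 1329890705/536870912 ≈ 2.477114.
Is E[X] < 1? NO.
Since E[X] ≥ 1, the first-moment bound is inconclusive at n = 72; it does NOT by itself certify R(9, 9) > 72.

E[X] = 1329890705/536870912 ≈ 2.477114; E[X] ≥ 1; first-moment method inconclusive here.


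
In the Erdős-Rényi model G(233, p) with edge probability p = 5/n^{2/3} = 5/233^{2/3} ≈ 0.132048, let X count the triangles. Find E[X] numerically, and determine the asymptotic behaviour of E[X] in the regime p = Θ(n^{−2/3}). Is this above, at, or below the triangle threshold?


Number of potential triangles: C(233, 3) = 2081156.
Each occurs with probability p³ ≈ (0.132048)³ ≈ 2.30249222e-03.
By linearity: E[X] = C(233, 3)·p³ ≈ 2081156 · 2.30249222e-03 ≈ 4791.845494.
Since α = 2/3 < 1, p = c/n^{2/3} ≫ 1/n is above the triangle threshold p ~ 1/n. Asymptotically E[X] ~ (c³/6)·n^{3(1−α)} = (5³/6)·n^{1} → ∞; triangles are abundant w.h.p.

E[X] ≈ 4791.845494; in regime p = Θ(1/n^{2/3}) E[X] diverges (above the triangle threshold p ~ 1/n).


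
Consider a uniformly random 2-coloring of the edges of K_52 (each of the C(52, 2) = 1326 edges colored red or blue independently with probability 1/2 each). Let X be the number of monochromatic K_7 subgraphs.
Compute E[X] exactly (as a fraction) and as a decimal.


Let X = Σ_S X_S over the C(52, 7) = 133784560 subsets S of size 7, where X_S = 1 if the K_7 on S is monochromatic.
For a fixed S, the K_7 on S has C(7, 2) = 21 edges. P[all 21 edges red] = (1/2)^21, and likewise for blue, so P[monochromatic] = 2·(1/2)^21 = 2^{1 − 21} = 1/1048576.
By linearity of expectation: E[X] = C(52, 7) · 2^{1 − 21} = 133784560 · 1/1048576 = 8361535/65536.
Numerically: E[X] ≈ 127.58690.

E[X] = C(52,7)·2^(1−C(7,2)) = 8361535/65536 ≈ 127.58690.


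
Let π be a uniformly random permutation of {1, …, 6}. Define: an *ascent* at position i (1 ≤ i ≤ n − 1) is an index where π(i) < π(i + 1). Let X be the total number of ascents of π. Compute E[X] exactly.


Write X = Σ X_I over i = 1, …, 5, with X_I the indicator of one ascent.
There are 5 indicators.
For each fixed i, the pair (π(i), π(i+1)) is a uniformly random ordered pair of distinct values from {1, …, 6}; by symmetry P[π(i) < π(i+1)] = 1/2.
By linearity: E[X] = 5 · (1/2) = (6 − 1) · (1/2) = 5/2 ≈ 2.500000.

E[X] = 5/2 = 2.500000.


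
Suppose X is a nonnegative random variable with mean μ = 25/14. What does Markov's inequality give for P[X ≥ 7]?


μ = E[X] = 25/14, a = 7.
Markov: P[X ≥ 7] ≤ μ/a = (25/14)/7 = 25/98.
Numerically: ≈ 0.25510.
(Since a = 7 > μ = 1.78571, the bound 25/98 is < 1 and informative.)

P[X ≥ 7] ≤ 25/98 ≈ 0.25510.


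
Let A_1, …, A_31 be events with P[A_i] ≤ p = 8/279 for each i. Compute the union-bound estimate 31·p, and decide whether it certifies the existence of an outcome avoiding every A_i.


Union bound: P[∪_{i=1}^{31} A_i] ≤ Σ_i P[A_i] ≤ 31·p = 31·(8/279) = 8/9.
Numerically: 8/9 ≈ 0.888889.
Is 8/9 < 1? YES.
Since P[∪ A_i] ≤ 8/9 < 1, the complement has P[∩ A_i^c] ≥ 1 − 8/9 = 1/9 > 0, so some outcome avoids every A_i.

31·p = 8/9 ≈ 0.888889; existence CERTIFIED by the union bound.


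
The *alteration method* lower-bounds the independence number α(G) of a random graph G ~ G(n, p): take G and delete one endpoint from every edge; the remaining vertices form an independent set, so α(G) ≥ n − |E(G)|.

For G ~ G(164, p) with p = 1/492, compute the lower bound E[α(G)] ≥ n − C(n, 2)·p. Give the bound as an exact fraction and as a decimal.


E[|E(G)|] = C(164, 2)·p = 13366 · (1/492) = 163/6.
E[α(G)] ≥ n − E[|E(G)|] = 164 − 163/6 = 821/6.
Numerically: ≈ 136.833333.
(This is only a lower bound; the true E[α(G)] may be larger.)

E[α(G)] ≥ 821/6 ≈ 136.833333.


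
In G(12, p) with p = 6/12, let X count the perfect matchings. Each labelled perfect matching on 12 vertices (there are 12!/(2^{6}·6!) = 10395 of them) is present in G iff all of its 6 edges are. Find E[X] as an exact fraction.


K_12 has 12!/(2^{6}·6!) = 10395 labelled perfect matchings.
For each such perfect matching H, let X_H = 1 if all 6 edges of H are present in G. Then P[X_H = 1] = p^{6} = (1/2)^{6} = 1/64.
By linearity: E[X] = Σ_H E[X_H] = 10395 · p^{6} = 10395 · 1/64 = 10395/64.
Numerically: E[X] ≈ 162.42.

E[X] = 10395 · (1/2)^{6} = 10395/64 ≈ 162.42.


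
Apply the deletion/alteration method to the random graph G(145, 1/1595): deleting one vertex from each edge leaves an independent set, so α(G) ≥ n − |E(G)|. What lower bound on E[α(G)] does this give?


E[|E(G)|] = C(145, 2)·p = 10440 · (1/1595) = 72/11.
E[α(G)] ≥ n − E[|E(G)|] = 145 − 72/11 = 1523/11.
Numerically: ≈ 138.4545.
(This is only a lower bound; the true E[α(G)] may be larger.)

E[α(G)] ≥ 1523/11 ≈ 138.4545.


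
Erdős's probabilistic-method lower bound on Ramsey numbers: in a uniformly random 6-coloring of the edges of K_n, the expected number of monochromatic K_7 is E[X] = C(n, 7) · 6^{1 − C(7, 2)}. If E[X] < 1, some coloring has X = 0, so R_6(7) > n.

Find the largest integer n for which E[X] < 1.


We need C(n, 7) · 6^{1 − 21} < 1, i.e. C(n, 7) < 6^{21 − 1} = 3656158440062976.
Check values of n near the boundary:
  n = 567: C(567, 7) = 3601671315933933; 3601671315933933 < 3656158440062976? YES
  n = 568: C(568, 7) = 3646611956239704; 3646611956239704 < 3656158440062976? YES
  n = 569: C(569, 7) = 3692032389858348; 3692032389858348 < 3656158440062976? NO
  n = 570: C(570, 7) = 3737936877831720; 3737936877831720 < 3656158440062976? NO
  n = 571: C(571, 7) = 3784329711421830; 3784329711421830 < 3656158440062976? NO
The largest n with C(n, 7) < 3656158440062976 is n = 568 (where E[X] = 16882462760369/16926659444736 ≈ 0.9974). Hence R_6(7) > 568, i.e. R_6(7) ≥ 569.

Largest n = 568; hence R_6(7) > 568.


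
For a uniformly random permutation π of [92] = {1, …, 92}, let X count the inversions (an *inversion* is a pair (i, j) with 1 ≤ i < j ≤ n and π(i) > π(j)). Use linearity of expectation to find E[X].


Write X = Σ X_I over the C(92, 2) = 4186 pairs i < j, with X_I the indicator of one inversion.
There are 4186 indicators.
For each fixed pair i < j, the values π(i) and π(j) are two distinct elements of {1, …, 92} in uniformly random order; by symmetry P[π(i) > π(j)] = 1/2.
By linearity: E[X] = 4186 · (1/2) = C(92, 2) · (1/2) = 4186/2 = 2093 ≈ 2093.000.

E[X] = 2093 = 2093.000.


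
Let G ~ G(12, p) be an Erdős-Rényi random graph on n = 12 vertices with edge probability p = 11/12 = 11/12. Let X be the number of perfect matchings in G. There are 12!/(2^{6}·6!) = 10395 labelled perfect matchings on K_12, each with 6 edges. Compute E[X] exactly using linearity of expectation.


K_12 has 12!/(2^{6}·6!) = 10395 labelled perfect matchings.
For each such perfect matching H, let X_H = 1 if all 6 edges of H are present in G. Then P[X_H = 1] = p^{6} = (11/12)^{6} = 1771561/2985984.
Summing the indicators: E[X] = Σ_H E[X_H] = 10395 · p^{6} = 10395 · 1771561/2985984 = 682050985/110592.
Numerically: E[X] ≈ 6167.

E[X] = 10395 · (11/12)^{6} = 682050985/110592 ≈ 6167.


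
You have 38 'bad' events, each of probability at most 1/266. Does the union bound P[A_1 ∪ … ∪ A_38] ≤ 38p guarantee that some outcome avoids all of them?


Union bound: P[∪_{i=1}^{38} A_i] ≤ Σ_i P[A_i] ≤ 38·p = 38·(1/266) = 1/7.
Numerically: 1/7 ≈ 0.142857.
Is 1/7 < 1? YES.
Since P[∪ A_i] ≤ 1/7 < 1, the complement has P[∩ A_i^c] ≥ 1 − 1/7 = 6/7 > 0, so some outcome avoids every A_i.

38·p = 1/7 ≈ 0.142857; existence CERTIFIED by the union bound.


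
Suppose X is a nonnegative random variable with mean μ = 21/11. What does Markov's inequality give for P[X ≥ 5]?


μ = E[X] = 21/11, a = 5.
Markov: P[X ≥ 5] ≤ μ/a = (21/11)/5 = 21/55.
Numerically: ≈ 0.3818.
(Since a = 5 > μ = 1.9091, the bound 21/55 is < 1 and informative.)

P[X ≥ 5] ≤ 21/55 ≈ 0.3818.


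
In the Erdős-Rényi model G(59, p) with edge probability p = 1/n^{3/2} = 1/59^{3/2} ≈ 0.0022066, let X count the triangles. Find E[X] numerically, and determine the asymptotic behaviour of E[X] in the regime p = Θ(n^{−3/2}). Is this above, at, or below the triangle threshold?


Number of potential triangles: C(59, 3) = 32509.
Each occurs with probability p³ ≈ (0.0022066)³ ≈ 1.0743999e-08.
By linearity: E[X] = C(59, 3)·p³ ≈ 32509 · 1.0743999e-08 ≈ 0.00035.
Since α = 3/2 > 1, p = c/n^{3/2} = o(1/n) is below the triangle threshold p ~ 1/n. Asymptotically E[X] ~ (c³/6)·n^{3(1−α)} = (1³/6)·n^{-1.5} → 0, so by Markov's inequality G has no triangles w.h.p.

E[X] ≈ 0.00035; in regime p = Θ(1/n^{3/2}) E[X] tends to 0 (below the triangle threshold p ~ 1/n).


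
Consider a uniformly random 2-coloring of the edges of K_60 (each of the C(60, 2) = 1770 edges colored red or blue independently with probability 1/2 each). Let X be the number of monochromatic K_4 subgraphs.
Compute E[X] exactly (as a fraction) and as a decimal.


Let X = Σ_S X_S over the C(60, 4) = 487635 subsets S of size 4, where X_S = 1 if the K_4 on S is monochromatic.
For a fixed S, the K_4 on S has C(4, 2) = 6 edges. P[all 6 edges red] = (1/2)^6, and likewise for blue, so P[monochromatic] = 2·(1/2)^6 = 2^{1 − 6} = 1/32.
By linearity of expectation: E[X] = C(60, 4) · 2^{1 − 6} = 487635 · 1/32 = 487635/32.
Numerically: E[X] ≈ 15238.594.

E[X] = C(60,4)·2^(1−C(4,2)) = 487635/32 ≈ 15238.594.


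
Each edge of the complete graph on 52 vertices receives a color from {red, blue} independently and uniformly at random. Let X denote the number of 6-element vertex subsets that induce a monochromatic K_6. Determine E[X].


Let X = Σ_S X_S over the C(52, 6) = 20358520 subsets S of size 6, where X_S = 1 if the K_6 on S is monochromatic.
For a fixed S, the K_6 on S has C(6, 2) = 15 edges. P[all 15 edges red] = (1/2)^15, and likewise for blue, so P[monochromatic] = 2·(1/2)^15 = 2^{1 − 15} = 1/16384.
By linearity: E[X] = C(52, 6) · 2^{1 − 15} = 20358520 · 1/16384 = 2544815/2048.
Numerically: E[X] ≈ 1242.58545.

E[X] = C(52,6)·2^(1−C(6,2)) = 2544815/2048 ≈ 1242.58545.


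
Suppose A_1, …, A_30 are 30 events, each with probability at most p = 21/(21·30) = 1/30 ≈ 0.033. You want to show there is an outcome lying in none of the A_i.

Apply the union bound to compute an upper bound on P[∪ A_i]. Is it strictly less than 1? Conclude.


Union bound: P[∪_{i=1}^{30} A_i] ≤ Σ_i P[A_i] ≤ 30·p = 30·(1/30) = 1.
Numerically: 1 ≈ 1.000.
Is 1 < 1? NO.
Since the bound 1 is ≥ 1, the union bound is uninformative here; it does NOT by itself certify existence.

30·p = 1 ≈ 1.000; existence NOT certified by the union bound.


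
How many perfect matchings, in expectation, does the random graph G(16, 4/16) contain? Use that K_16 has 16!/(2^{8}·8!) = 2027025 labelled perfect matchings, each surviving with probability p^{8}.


K_16 has 16!/(2^{8}·8!) = 2027025 labelled perfect matchings.
For each such perfect matching H, let X_H = 1 if all 8 edges of H are present in G. Then P[X_H = 1] = p^{8} = (1/4)^{8} = 1/65536.
By linearity: E[X] = Σ_H E[X_H] = 2027025 · p^{8} = 2027025 · 1/65536 = 2027025/65536.
Numerically: E[X] ≈ 30.93.

E[X] = 2027025 · (1/4)^{8} = 2027025/65536 ≈ 30.93.


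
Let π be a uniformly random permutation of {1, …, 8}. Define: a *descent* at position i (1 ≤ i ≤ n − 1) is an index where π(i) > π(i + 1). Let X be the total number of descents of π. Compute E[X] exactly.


Write X = Σ X_I over i = 1, …, 7, with X_I the indicator of one descent.
There are 7 indicators.
For each fixed i, the pair (π(i), π(i+1)) is a uniformly random ordered pair of distinct values from {1, …, 8}; by symmetry P[π(i) > π(i+1)] = 1/2.
By linearity: E[X] = 7 · (1/2) = (8 − 1) · (1/2) = 7/2 ≈ 3.50000.

E[X] = 7/2 = 3.50000.


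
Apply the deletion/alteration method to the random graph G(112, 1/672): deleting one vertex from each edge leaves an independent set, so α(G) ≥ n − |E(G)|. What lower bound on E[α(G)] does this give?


E[|E(G)|] = C(112, 2)·p = 6216 · (1/672) = 37/4.
E[α(G)] ≥ n − E[|E(G)|] = 112 − 37/4 = 411/4.
Numerically: ≈ 102.750.
(This is only a lower bound; the true E[α(G)] may be larger.)

E[α(G)] ≥ 411/4 ≈ 102.750.


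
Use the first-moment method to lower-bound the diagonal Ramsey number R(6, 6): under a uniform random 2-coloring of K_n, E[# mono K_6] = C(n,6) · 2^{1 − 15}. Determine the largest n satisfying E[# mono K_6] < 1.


We need C(n, 6) · 2^{1 − 15} < 1, i.e. C(n, 6) < 2^{15 − 1} = 16384.
Check values of n near the boundary:
  n = 12: C(12, 6) = 924; 924 < 16384? YES
  n = 13: C(13, 6) = 1716; 1716 < 16384? YES
  n = 14: C(14, 6) = 3003; 3003 < 16384? YES
  n = 15: C(15, 6) = 5005; 5005 < 16384? YES
  n = 16: C(16, 6) = 8008; 8008 < 16384? YES
  n = 17: C(17, 6) = 12376; 12376 < 16384? YES
  n = 18: C(18, 6) = 18564; 18564 < 16384? NO
The largest n with C(n, 6) < 16384 is n = 17 (where E[X] = 1547/2048 ≈ 0.7553711). Hence R(6, 6) > 17, i.e. R(6, 6) ≥ 18.

Largest n = 17; hence R(6, 6) > 17.


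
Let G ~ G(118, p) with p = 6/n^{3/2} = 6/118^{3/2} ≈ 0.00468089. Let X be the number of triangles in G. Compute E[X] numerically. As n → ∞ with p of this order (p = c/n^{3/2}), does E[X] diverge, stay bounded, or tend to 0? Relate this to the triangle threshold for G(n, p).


Number of potential triangles: C(118, 3) = 266916.
Each occurs with probability p³ ≈ (0.00468089)³ ≈ 1.02561584e-07.
By linearity: E[X] = C(118, 3)·p³ ≈ 266916 · 1.02561584e-07 ≈ 0.027375.
Since α = 3/2 > 1, p = c/n^{3/2} = o(1/n) is below the triangle threshold p ~ 1/n. Asymptotically E[X] ~ (c³/6)·n^{3(1−α)} = (6³/6)·n^{-1.5} → 0, so by Markov's inequality G has no triangles w.h.p.

E[X] ≈ 0.027375; in regime p = Θ(1/n^{3/2}) E[X] tends to 0 (below the triangle threshold p ~ 1/n).


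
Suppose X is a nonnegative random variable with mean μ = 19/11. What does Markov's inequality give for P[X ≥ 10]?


μ = E[X] = 19/11, a = 10.
Markov: P[X ≥ 10] ≤ μ/a = (19/11)/10 = 19/110.
Numerically: ≈ 0.17273.
(Since a = 10 > μ = 1.72727, the bound 19/110 is < 1 and informative.)

P[X ≥ 10] ≤ 19/110 ≈ 0.17273.


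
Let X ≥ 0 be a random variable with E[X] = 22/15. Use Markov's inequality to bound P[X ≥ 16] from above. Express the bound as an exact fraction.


μ = E[X] = 22/15, a = 16.
Markov: P[X ≥ 16] ≤ μ/a = (22/15)/16 = 11/120.
Numerically: ≈ 0.092.
(Since a = 16 > μ = 1.467, the bound 11/120 is < 1 and informative.)

P[X ≥ 16] ≤ 11/120 ≈ 0.092.


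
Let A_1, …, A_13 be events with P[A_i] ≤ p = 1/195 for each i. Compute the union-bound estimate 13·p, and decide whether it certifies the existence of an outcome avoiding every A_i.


Union bound: P[∪_{i=1}^{13} A_i] ≤ Σ_i P[A_i] ≤ 13·p = 13·(1/195) = 1/15.
Numerically: 1/15 ≈ 0.066667.
Is 1/15 < 1? YES.
Since P[∪ A_i] ≤ 1/15 < 1, the complement has P[∩ A_i^c] ≥ 1 − 1/15 = 14/15 > 0, so some outcome avoids every A_i.

13·p = 1/15 ≈ 0.066667; existence CERTIFIED by the union bound.


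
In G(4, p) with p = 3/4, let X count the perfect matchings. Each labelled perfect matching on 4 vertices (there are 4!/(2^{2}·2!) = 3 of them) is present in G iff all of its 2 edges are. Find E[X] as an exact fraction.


K_4 has 4!/(2^{2}·2!) = 3 labelled perfect matchings.
For each such perfect matching H, let X_H = 1 if all 2 edges of H are present in G. Then P[X_H = 1] = p^{2} = (3/4)^{2} = 9/16.
By linearity of expectation: E[X] = Σ_H E[X_H] = 3 · p^{2} = 3 · 9/16 = 27/16.
Numerically: E[X] ≈ 1.688.

E[X] = 3 · (3/4)^{2} = 27/16 ≈ 1.688.


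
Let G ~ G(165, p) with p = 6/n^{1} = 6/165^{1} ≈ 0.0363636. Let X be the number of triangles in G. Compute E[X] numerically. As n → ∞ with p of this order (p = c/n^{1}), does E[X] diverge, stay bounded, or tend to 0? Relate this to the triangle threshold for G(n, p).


Number of potential triangles: C(165, 3) = 735130.
Each occurs with probability p³ ≈ (0.0363636)³ ≈ 4.80841473e-05.
By linearity: E[X] = C(165, 3)·p³ ≈ 735130 · 4.80841473e-05 ≈ 35.348099.
Here α = 1, so p = 6/n is exactly at the triangle threshold p ~ 1/n. Asymptotically E[X] → c³/6 = 6³/6 = 36 ≈ 36.000000, a bounded constant. In this regime the triangle count is asymptotically Poisson(c³/6).

E[X] ≈ 35.348099; in regime p = Θ(1/n^{1}) E[X] stays bounded (at the triangle threshold p ~ 1/n).


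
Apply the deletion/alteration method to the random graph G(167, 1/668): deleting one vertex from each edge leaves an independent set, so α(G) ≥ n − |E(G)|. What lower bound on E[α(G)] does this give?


E[|E(G)|] = C(167, 2)·p = 13861 · (1/668) = 83/4.
E[α(G)] ≥ n − E[|E(G)|] = 167 − 83/4 = 585/4.
Numerically: ≈ 146.2500.
(This is only a lower bound; the true E[α(G)] may be larger.)

E[α(G)] ≥ 585/4 ≈ 146.2500.


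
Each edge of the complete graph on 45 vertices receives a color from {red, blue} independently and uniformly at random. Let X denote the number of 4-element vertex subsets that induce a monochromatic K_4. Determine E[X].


Let X = Σ_S X_S over the C(45, 4) = 148995 subsets S of size 4, where X_S = 1 if the K_4 on S is monochromatic.
For a fixed S, the K_4 on S has C(4, 2) = 6 edges. P[all 6 edges red] = (1/2)^6, and likewise for blue, so P[monochromatic] = 2·(1/2)^6 = 2^{1 − 6} = 1/32.
By linearity: E[X] = C(45, 4) · 2^{1 − 6} = 148995 · 1/32 = 148995/32.
Numerically: E[X] ≈ 4656.09375.

E[X] = C(45,4)·2^(1−C(4,2)) = 148995/32 ≈ 4656.09375.


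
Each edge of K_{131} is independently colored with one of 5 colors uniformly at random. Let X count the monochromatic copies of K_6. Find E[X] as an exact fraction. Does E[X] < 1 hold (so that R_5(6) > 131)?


E[X] = C(131, 6) · 5^{1 − 15} = 6249655776 · 5^{−14} = 6249655776/6103515625.
As a reduced fraction: E[X] = 6249655776/6103515625 ≈ 1.024.
Is E[X] < 1? NO.
Since E[X] ≥ 1, the first-moment bound is inconclusive at n = 131; it does NOT by itself certify R_5(6) > 131.

E[X] = 6249655776/6103515625 ≈ 1.024; E[X] ≥ 1; first-moment method inconclusive here.


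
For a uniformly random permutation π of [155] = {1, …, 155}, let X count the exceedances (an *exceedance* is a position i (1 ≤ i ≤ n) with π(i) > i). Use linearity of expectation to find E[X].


Write X = Σ_{i=1}^{155} X_i, where X_i = 1_{π(i) > i}.
For each fixed i, π(i) is uniform over {1, …, 155} (marginal of a uniform permutation), so P[π(i) > i] = (n − i)/n. Summing: Σ_{i=1}^{155} (n − i)/n = (0 + 1 + … + 154)/155 = 155(155 − 1)/(2·155) = (155 − 1)/2.
Hence E[X] = Σ_{i=1}^{155} (155 − i)/155 = 77 ≈ 77.00000.

E[X] = 77 = 77.00000.


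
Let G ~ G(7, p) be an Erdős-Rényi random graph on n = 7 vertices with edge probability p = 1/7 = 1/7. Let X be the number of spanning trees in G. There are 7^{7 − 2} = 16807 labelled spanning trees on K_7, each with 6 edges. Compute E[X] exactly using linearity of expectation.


K_7 has 7^{7 − 2} = 16807 labelled spanning trees.
For each such spanning tree H, let X_H = 1 if all 6 edges of H are present in G. Then P[X_H = 1] = p^{6} = (1/7)^{6} = 1/117649.
By linearity: E[X] = Σ_H E[X_H] = 16807 · p^{6} = 16807 · 1/117649 = 1/7.
Numerically: E[X] ≈ 0.1429.

E[X] = 16807 · (1/7)^{6} = 1/7 ≈ 0.1429.


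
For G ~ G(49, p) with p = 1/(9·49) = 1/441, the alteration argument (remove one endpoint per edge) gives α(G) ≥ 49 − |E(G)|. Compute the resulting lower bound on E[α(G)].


E[|E(G)|] = C(49, 2)·p = 1176 · (1/441) = 8/3.
E[α(G)] ≥ n − E[|E(G)|] = 49 − 8/3 = 139/3.
Numerically: ≈ 46.333333.
(This is only a lower bound; the true E[α(G)] may be larger.)

E[α(G)] ≥ 139/3 ≈ 46.333333.


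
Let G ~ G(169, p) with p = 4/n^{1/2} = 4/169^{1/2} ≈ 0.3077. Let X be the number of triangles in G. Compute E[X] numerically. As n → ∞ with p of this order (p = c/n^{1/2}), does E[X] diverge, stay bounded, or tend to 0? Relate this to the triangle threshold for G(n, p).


Number of potential triangles: C(169, 3) = 790244.
Each occurs with probability p³ ≈ (0.3077)³ ≈ 2.913063e-02.
By linearity: E[X] = C(169, 3)·p³ ≈ 790244 · 2.913063e-02 ≈ 23020.3077.
Since α = 1/2 < 1, p = c/n^{1/2} ≫ 1/n is above the triangle threshold p ~ 1/n. Asymptotically E[X] ~ (c³/6)·n^{3(1−α)} = (4³/6)·n^{1.5} → ∞; triangles are abundant w.h.p.

E[X] ≈ 23020.3077; in regime p = Θ(1/n^{1/2}) E[X] diverges (above the triangle threshold p ~ 1/n).


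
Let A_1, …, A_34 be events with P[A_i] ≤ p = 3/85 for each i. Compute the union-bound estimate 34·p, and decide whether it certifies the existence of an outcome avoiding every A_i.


Union bound: P[∪_{i=1}^{34} A_i] ≤ Σ_i P[A_i] ≤ 34·p = 34·(3/85) = 6/5.
Numerically: 6/5 ≈ 1.2000000.
Is 6/5 < 1? NO.
Since the bound 6/5 is ≥ 1, the union bound is uninformative here; it does NOT by itself certify existence.

34·p = 6/5 ≈ 1.2000000; existence NOT certified by the union bound.


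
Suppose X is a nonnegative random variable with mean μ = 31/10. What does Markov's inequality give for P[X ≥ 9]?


μ = E[X] = 31/10, a = 9.
Markov: P[X ≥ 9] ≤ μ/a = (31/10)/9 = 31/90.
Numerically: ≈ 0.3444.
(Since a = 9 > μ = 3.1000, the bound 31/90 is < 1 and informative.)

P[X ≥ 9] ≤ 31/90 ≈ 0.3444.


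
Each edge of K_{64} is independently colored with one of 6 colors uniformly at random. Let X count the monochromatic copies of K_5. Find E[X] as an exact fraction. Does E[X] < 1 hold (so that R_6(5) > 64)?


E[X] = C(64, 5) · 6^{1 − 10} = 7624512 · 6^{−9} = 7624512/10077696.
As a reduced fraction: E[X] = 13237/17496 ≈ 0.75657.
Is E[X] < 1? YES.
Since E[X] < 1, there exists a 6-coloring of K_{64} with no monochromatic K_5; hence R_6(5) > 64.

E[X] = 13237/17496 ≈ 0.75657; E[X] < 1, so R_6(5) > 64.


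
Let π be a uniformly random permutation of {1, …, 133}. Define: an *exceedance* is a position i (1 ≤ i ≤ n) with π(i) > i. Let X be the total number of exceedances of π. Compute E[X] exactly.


Write X = Σ_{i=1}^{133} X_i, where X_i = 1_{π(i) > i}.
For each fixed i, π(i) is uniform over {1, …, 133} (marginal of a uniform permutation), so P[π(i) > i] = (n − i)/n. Summing: Σ_{i=1}^{133} (n − i)/n = (0 + 1 + … + 132)/133 = 133(133 − 1)/(2·133) = (133 − 1)/2.
Hence E[X] = Σ_{i=1}^{133} (133 − i)/133 = 66 ≈ 66.00000.

E[X] = 66 = 66.00000.


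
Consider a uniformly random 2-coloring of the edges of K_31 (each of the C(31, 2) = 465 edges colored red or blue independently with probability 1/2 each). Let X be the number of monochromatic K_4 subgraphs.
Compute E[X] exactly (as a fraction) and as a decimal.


Let X = Σ_S X_S over the C(31, 4) = 31465 subsets S of size 4, where X_S = 1 if the K_4 on S is monochromatic.
For a fixed S, the K_4 on S has C(4, 2) = 6 edges. P[all 6 edges red] = (1/2)^6, and likewise for blue, so P[monochromatic] = 2·(1/2)^6 = 2^{1 − 6} = 1/32.
Summing: E[X] = C(31, 4) · 2^{1 − 6} = 31465 · 1/32 = 31465/32.
Numerically: E[X] ≈ 983.281.

E[X] = C(31,4)·2^(1−C(4,2)) = 31465/32 ≈ 983.281.


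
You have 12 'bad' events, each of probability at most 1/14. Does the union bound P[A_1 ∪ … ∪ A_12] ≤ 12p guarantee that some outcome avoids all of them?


Union bound: P[∪_{i=1}^{12} A_i] ≤ Σ_i P[A_i] ≤ 12·p = 12·(1/14) = 6/7.
Numerically: 6/7 ≈ 0.8571.
Is 6/7 < 1? YES.
Since P[∪ A_i] ≤ 6/7 < 1, the complement has P[∩ A_i^c] ≥ 1 − 6/7 = 1/7 > 0, so some outcome avoids every A_i.

12·p = 6/7 ≈ 0.8571; existence CERTIFIED by the union bound.


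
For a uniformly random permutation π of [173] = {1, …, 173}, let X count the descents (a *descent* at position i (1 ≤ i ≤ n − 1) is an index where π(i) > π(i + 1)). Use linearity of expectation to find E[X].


Write X = Σ X_I over i = 1, …, 172, with X_I the indicator of one descent.
There are 172 indicators.
For each fixed i, the pair (π(i), π(i+1)) is a uniformly random ordered pair of distinct values from {1, …, 173}; by symmetry P[π(i) > π(i+1)] = 1/2.
By linearity: E[X] = 172 · (1/2) = (173 − 1) · (1/2) = 86 ≈ 86.00000.

E[X] = 86 = 86.00000.


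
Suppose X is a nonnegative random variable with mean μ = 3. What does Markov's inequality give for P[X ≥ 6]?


μ = E[X] = 3, a = 6.
Markov: P[X ≥ 6] ≤ μ/a = (3)/6 = 1/2.
Numerically: ≈ 0.500000.
(Since a = 6 > μ = 3.000000, the bound 1/2 is < 1 and informative.)

P[X ≥ 6] ≤ 1/2 ≈ 0.500000.


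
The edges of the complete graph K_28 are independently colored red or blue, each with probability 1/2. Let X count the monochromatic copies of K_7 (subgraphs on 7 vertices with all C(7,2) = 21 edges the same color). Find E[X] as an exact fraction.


Let X = Σ_S X_S over the C(28, 7) = 1184040 subsets S of size 7, where X_S = 1 if the K_7 on S is monochromatic.
For a fixed S, the K_7 on S has C(7, 2) = 21 edges. P[all 21 edges red] = (1/2)^21, and likewise for blue, so P[monochromatic] = 2·(1/2)^21 = 2^{1 − 21} = 1/1048576.
By linearity of expectation: E[X] = C(28, 7) · 2^{1 − 21} = 1184040 · 1/1048576 = 148005/131072.
Numerically: E[X] ≈ 1.1292.

E[X] = C(28,7)·2^(1−C(7,2)) = 148005/131072 ≈ 1.1292.


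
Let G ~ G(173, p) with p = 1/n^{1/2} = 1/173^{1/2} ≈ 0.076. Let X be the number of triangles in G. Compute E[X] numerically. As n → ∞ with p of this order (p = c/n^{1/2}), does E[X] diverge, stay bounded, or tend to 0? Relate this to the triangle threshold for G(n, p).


Number of potential triangles: C(173, 3) = 848046.
Each occurs with probability p³ ≈ (0.076)³ ≈ 4.39472e-04.
By linearity: E[X] = C(173, 3)·p³ ≈ 848046 · 4.39472e-04 ≈ 372.692.
Since α = 1/2 < 1, p = c/n^{1/2} ≫ 1/n is above the triangle threshold p ~ 1/n. Asymptotically E[X] ~ (c³/6)·n^{3(1−α)} = (1³/6)·n^{1.5} → ∞; triangles are abundant w.h.p.

E[X] ≈ 372.692; in regime p = Θ(1/n^{1/2}) E[X] diverges (above the triangle threshold p ~ 1/n).


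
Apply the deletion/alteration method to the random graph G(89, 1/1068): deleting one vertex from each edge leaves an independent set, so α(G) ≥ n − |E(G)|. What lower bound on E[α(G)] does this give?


E[|E(G)|] = C(89, 2)·p = 3916 · (1/1068) = 11/3.
E[α(G)] ≥ n − E[|E(G)|] = 89 − 11/3 = 256/3.
Numerically: ≈ 85.333.
(This is only a lower bound; the true E[α(G)] may be larger.)

E[α(G)] ≥ 256/3 ≈ 85.333.


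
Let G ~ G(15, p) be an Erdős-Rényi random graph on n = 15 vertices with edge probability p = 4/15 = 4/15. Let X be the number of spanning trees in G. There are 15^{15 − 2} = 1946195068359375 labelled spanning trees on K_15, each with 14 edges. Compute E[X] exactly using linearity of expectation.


K_15 has 15^{15 − 2} = 1946195068359375 labelled spanning trees.
For each such spanning tree H, let X_H = 1 if all 14 edges of H are present in G. Then P[X_H = 1] = p^{14} = (4/15)^{14} = 268435456/29192926025390625.
By linearity: E[X] = Σ_H E[X_H] = 1946195068359375 · p^{14} = 1946195068359375 · 268435456/29192926025390625 = 268435456/15.
Numerically: E[X] ≈ 1.79e+07.

E[X] = 1946195068359375 · (4/15)^{14} = 268435456/15 ≈ 1.79e+07.


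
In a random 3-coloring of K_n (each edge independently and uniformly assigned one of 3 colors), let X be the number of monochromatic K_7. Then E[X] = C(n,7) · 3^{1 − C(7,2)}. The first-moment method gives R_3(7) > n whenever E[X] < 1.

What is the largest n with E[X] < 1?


We need C(n, 7) · 3^{1 − 21} < 1, i.e. C(n, 7) < 3^{21 − 1} = 3486784401.
Check values of n near the boundary:
  n = 75: C(75, 7) = 1984829850; 1984829850 < 3486784401? YES
  n = 76: C(76, 7) = 2186189400; 2186189400 < 3486784401? YES
  n = 77: C(77, 7) = 2404808340; 2404808340 < 3486784401? YES
  n = 78: C(78, 7) = 2641902120; 2641902120 < 3486784401? YES
  n = 79: C(79, 7) = 2898753715; 2898753715 < 3486784401? YES
  n = 80: C(80, 7) = 3176716400; 3176716400 < 3486784401? YES
  n = 81: C(81, 7) = 3477216600; 3477216600 < 3486784401? YES
  n = 82: C(82, 7) = 3801756816; 3801756816 < 3486784401? NO
  n = 83: C(83, 7) = 4151918628; 4151918628 < 3486784401? NO
  n = 84: C(84, 7) = 4529365776; 4529365776 < 3486784401? NO
The largest n with C(n, 7) < 3486784401 is n = 81 (where E[X] = 42928600/43046721 ≈ 0.9972560). Hence R_3(7) > 81, i.e. R_3(7) ≥ 82.

Largest n = 81; hence R_3(7) > 81.


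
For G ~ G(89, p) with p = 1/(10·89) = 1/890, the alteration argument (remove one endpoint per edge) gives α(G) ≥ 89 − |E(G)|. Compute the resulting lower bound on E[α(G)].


E[|E(G)|] = C(89, 2)·p = 3916 · (1/890) = 22/5.
E[α(G)] ≥ n − E[|E(G)|] = 89 − 22/5 = 423/5.
Numerically: ≈ 84.600000.
(This is only a lower bound; the true E[α(G)] may be larger.)

E[α(G)] ≥ 423/5 ≈ 84.600000.
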